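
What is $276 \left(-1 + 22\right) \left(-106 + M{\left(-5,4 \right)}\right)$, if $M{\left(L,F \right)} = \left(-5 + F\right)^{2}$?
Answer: $-608580$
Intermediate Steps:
$276 \left(-1 + 22\right) \left(-106 + M{\left(-5,4 \right)}\right) = 276 \left(-1 + 22\right) \left(-106 + \left(-5 + 4\right)^{2}\right) = 276 \cdot 21 \left(-106 + \left(-1\right)^{2}\right) = 276 \cdot 21 \left(-106 + 1\right) = 276 \cdot 21 \left(-105\right) = 276 \left(-2205\right) = -608580$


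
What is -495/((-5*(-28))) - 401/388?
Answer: -6205/1358 ≈ -4.5692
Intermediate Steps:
-495/((-5*(-28))) - 401/388 = -495/140 - 401*1/388 = -495*1/140 - 401/388 = -99/28 - 401/388 = -6205/1358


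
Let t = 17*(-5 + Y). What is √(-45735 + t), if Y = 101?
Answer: I*√44103 ≈ 210.01*I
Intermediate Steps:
t = 1632 (t = 17*(-5 + 101) = 17*96 = 1632)
√(-45735 + t) = √(-45735 + 1632) = √(-44103) = I*√44103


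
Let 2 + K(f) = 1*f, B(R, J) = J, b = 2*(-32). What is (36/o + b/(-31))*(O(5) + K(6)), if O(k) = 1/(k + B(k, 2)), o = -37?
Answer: 36308/8029 ≈ 4.5221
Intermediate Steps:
b = -64
K(f) = -2 + f (K(f) = -2 + 1*f = -2 + f)
O(k) = 1/(2 + k) (O(k) = 1/(k + 2) = 1/(2 + k))
(36/o + b/(-31))*(O(5) + K(6)) = (36/(-37) - 64/(-31))*(1/(2 + 5) + (-2 + 6)) = (36*(-1/37) - 64*(-1/31))*(1/7 + 4) = (-36/37 + 64/31)*(1/7 + 4) = (1252/1147)*(29/7) = 36308/8029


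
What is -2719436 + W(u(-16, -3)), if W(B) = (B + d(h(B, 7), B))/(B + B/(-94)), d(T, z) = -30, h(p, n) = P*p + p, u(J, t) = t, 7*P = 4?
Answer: -252906514/93 ≈ -2.7194e+6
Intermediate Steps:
P = 4/7 (P = (1/7)*4 = 4/7 ≈ 0.57143)
h(p, n) = 11*p/7 (h(p, n) = 4*p/7 + p = 11*p/7)
W(B) = 94*(-30 + B)/(93*B) (W(B) = (B - 30)/(B + B/(-94)) = (-30 + B)/(B + B*(-1/94)) = (-30 + B)/(B - B/94) = (-30 + B)/((93*B/94)) = (-30 + B)*(94/(93*B)) = 94*(-30 + B)/(93*B))
-2719436 + W(u(-16, -3)) = -2719436 + (94/93)*(-30 - 3)/(-3) = -2719436 + (94/93)*(-1/3)*(-33) = -2719436 + 1034/93 = -252906514/93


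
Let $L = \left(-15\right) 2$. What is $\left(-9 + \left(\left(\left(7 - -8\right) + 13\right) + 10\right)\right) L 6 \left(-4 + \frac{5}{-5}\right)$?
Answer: $26100$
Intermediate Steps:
$L = -30$
$\left(-9 + \left(\left(\left(7 - -8\right) + 13\right) + 10\right)\right) L 6 \left(-4 + \frac{5}{-5}\right) = \left(-9 + \left(\left(\left(7 - -8\right) + 13\right) + 10\right)\right) \left(-30\right) 6 \left(-4 + \frac{5}{-5}\right) = \left(-9 + \left(\left(\left(7 + 8\right) + 13\right) + 10\right)\right) \left(-30\right) 6 \left(-4 + 5 \left(- \frac{1}{5}\right)\right) = \left(-9 + \left(\left(15 + 13\right) + 10\right)\right) \left(-30\right) 6 \left(-4 - 1\right) = \left(-9 + \left(28 + 10\right)\right) \left(-30\right) 6 \left(-5\right) = \left(-9 + 38\right) \left(-30\right) \left(-30\right) = 29 \left(-30\right) \left(-30\right) = \left(-870\right) \left(-30\right) = 26100$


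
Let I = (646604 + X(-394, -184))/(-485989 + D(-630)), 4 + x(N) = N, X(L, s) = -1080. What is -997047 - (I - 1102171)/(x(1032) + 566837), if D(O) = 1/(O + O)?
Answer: -31518401811923640364/31611812850815 ≈ -9.9705e+5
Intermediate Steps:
x(N) = -4 + N
D(O) = 1/(2*O)
I = -73941840/55667831 (I = (646604 - 1080)/(-485989 + (1/2)/(-630)) = 645524/(-485989 + (1/2)*(-1/630)) = 645524/(-485989 - 1/1260) = 645524/(-612346141/1260) = 645524*(-1260/612346141) = -73941840/55667831 ≈ -1.3283)
-997047 - (I - 1102171)/(x(1032) + 566837) = -997047 - (-73941840/55667831 - 1102171)/((-4 + 1032) + 566837) = -997047 - (-61355542902941)/(55667831*(1028 + 566837)) = -997047 - (-61355542902941)/(55667831*567865) = -997047 - 1*(-61355542902941/31611812850815) = -997047 + 61355542902941/31611812850815 = -31518401811923640364/31611812850815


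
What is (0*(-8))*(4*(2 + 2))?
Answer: 0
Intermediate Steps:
(0*(-8))*(4*(2 + 2)) = 0*(4*4) = 0*16 = 0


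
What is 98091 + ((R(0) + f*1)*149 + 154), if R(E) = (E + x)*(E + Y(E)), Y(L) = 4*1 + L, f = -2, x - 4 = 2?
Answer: 101523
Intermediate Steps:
x = 6 (x = 4 + 2 = 6)
Y(L) = 4 + L
R(E) = (4 + 2*E)*(6 + E) (R(E) = (E + 6)*(E + (4 + E)) = (6 + E)*(4 + 2*E) = (4 + 2*E)*(6 + E))
98091 + ((R(0) + f*1)*149 + 154) = 98091 + (((24 + 2*0² + 16*0) - 2*1)*149 + 154) = 98091 + (((24 + 2*0 + 0) - 2)*149 + 154) = 98091 + (((24 + 0 + 0) - 2)*149 + 154) = 98091 + ((24 - 2)*149 + 154) = 98091 + (22*149 + 154) = 98091 + (3278 + 154) = 98091 + 3432 = 101523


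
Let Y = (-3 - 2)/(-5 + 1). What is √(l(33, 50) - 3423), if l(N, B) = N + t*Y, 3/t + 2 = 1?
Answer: 5*I*√543/2 ≈ 58.256*I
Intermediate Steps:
t = -3 (t = 3/(-2 + 1) = 3/(-1) = 3*(-1) = -3)
Y = 5/4 (Y = -5/(-4) = -5*(-¼) = 5/4 ≈ 1.2500)
l(N, B) = -15/4 + N (l(N, B) = N - 3*5/4 = N - 15/4 = -15/4 + N)
√(l(33, 50) - 3423) = √((-15/4 + 33) - 3423) = √(117/4 - 3423) = √(-13575/4) = 5*I*√543/2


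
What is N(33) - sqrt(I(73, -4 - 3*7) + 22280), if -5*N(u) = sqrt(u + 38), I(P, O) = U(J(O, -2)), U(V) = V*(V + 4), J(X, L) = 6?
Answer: -2*sqrt(5585) - sqrt(71)/5 ≈ -151.15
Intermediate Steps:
U(V) = V*(4 + V)
I(P, O) = 60 (I(P, O) = 6*(4 + 6) = 6*10 = 60)
N(u) = -sqrt(38 + u)/5 (N(u) = -sqrt(u + 38)/5 = -sqrt(38 + u)/5)
N(33) - sqrt(I(73, -4 - 3*7) + 22280) = -sqrt(38 + 33)/5 - sqrt(60 + 22280) = -sqrt(71)/5 - sqrt(22340) = -sqrt(71)/5 - 2*sqrt(5585) = -2*sqrt(5585) - sqrt(71)/5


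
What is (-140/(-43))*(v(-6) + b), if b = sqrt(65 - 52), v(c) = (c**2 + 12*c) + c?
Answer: -5880/43 + 140*sqrt(13)/43 ≈ -125.01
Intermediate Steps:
v(c) = c**2 + 13*c
b = sqrt(13) ≈ 3.6056
(-140/(-43))*(v(-6) + b) = (-140/(-43))*(-6*(13 - 6) + sqrt(13)) = (-140*(-1/43))*(-6*7 + sqrt(13)) = 140*(-42 + sqrt(13))/43 = -5880/43 + 140*sqrt(13)/43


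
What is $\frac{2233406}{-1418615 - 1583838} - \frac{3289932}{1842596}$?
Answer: $- \frac{3498282791293}{1383076971997} \approx -2.5293$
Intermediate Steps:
$\frac{2233406}{-1418615 - 1583838} - \frac{3289932}{1842596} = \frac{2233406}{-1418615 - 1583838} - \frac{822483}{460649} = \frac{2233406}{-3002453} - \frac{822483}{460649} = 2233406 \left(- \frac{1}{3002453}\right) - \frac{822483}{460649} = - \frac{2233406}{3002453} - \frac{822483}{460649} = - \frac{3498282791293}{1383076971997}$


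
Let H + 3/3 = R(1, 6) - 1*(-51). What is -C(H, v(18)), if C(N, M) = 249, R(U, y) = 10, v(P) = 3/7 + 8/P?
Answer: -249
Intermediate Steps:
v(P) = 3/7 + 8/P (v(P) = 3*(⅐) + 8/P = 3/7 + 8/P)
H = 60 (H = -1 + (10 - 1*(-51)) = -1 + (10 + 51) = -1 + 61 = 60)
-C(H, v(18)) = -1*249 = -249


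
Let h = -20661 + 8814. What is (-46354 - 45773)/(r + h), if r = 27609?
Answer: -30709/5254 ≈ -5.8449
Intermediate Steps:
h = -11847
(-46354 - 45773)/(r + h) = (-46354 - 45773)/(27609 - 11847) = -92127/15762 = -92127*1/15762 = -30709/5254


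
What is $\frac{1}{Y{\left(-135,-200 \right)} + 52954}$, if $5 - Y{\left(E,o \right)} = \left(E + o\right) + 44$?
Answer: $\frac{1}{53250} \approx 1.8779 \cdot 10^{-5}$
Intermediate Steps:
$Y{\left(E,o \right)} = -39 - E - o$ ($Y{\left(E,o \right)} = 5 - \left(\left(E + o\right) + 44\right) = 5 - \left(44 + E + o\right) = -39 - E - o$)
$\frac{1}{Y{\left(-135,-200 \right)} + 52954} = \frac{1}{\left(-39 - -135 - -200\right) + 52954} = \frac{1}{\left(-39 + 135 + 200\right) + 52954} = \frac{1}{296 + 52954} = \frac{1}{53250}$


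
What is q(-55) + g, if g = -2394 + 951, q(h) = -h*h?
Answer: -4468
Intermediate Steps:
q(h) = -h²
g = -1443
q(-55) + g = -1*(-55)² - 1443 = -1*3025 - 1443 = -3025 - 1443 = -4468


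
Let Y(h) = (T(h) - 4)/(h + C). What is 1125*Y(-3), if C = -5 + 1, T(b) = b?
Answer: 1125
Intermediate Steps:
C = -4
Y(h) = 1 (Y(h) = (h - 4)/(h - 4) = (-4 + h)/(-4 + h) = 1)
1125*Y(-3) = 1125*1 = 1125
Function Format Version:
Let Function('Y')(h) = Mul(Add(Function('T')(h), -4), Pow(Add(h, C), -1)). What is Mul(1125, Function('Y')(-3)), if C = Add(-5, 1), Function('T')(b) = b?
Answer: 1125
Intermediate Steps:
C = -4
Function('Y')(h) = 1 (Function('Y')(h) = Mul(Add(h, -4), Pow(Add(h, -4), -1)) = Mul(Add(-4, h), Pow(Add(-4, h), -1)) = 1)
Mul(1125, Function('Y')(-3)) = Mul(1125, 1) = 1125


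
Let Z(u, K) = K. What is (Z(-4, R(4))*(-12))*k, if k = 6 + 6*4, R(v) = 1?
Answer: -360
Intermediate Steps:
k = 30 (k = 6 + 24 = 30)
(Z(-4, R(4))*(-12))*k = (1*(-12))*30 = -12*30 = -360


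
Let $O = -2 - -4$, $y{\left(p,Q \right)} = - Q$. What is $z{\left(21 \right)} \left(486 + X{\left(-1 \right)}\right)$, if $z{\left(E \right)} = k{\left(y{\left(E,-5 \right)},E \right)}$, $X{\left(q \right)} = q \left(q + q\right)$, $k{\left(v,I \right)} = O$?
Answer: $976$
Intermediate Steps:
$O = 2$ ($O = -2 + 4 = 2$)
$k{\left(v,I \right)} = 2$
$X{\left(q \right)} = 2 q^{2}$ ($X{\left(q \right)} = q 2 q = 2 q^{2}$)
$z{\left(E \right)} = 2$
$z{\left(21 \right)} \left(486 + X{\left(-1 \right)}\right) = 2 \left(486 + 2 \left(-1\right)^{2}\right) = 2 \left(486 + 2 \cdot 1\right) = 2 \left(486 + 2\right) = 2 \cdot 488 = 976$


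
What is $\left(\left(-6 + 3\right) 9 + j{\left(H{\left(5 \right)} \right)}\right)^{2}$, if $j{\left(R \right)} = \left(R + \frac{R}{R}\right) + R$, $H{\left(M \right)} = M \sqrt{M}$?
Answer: $1176 - 520 \sqrt{5} \approx 13.245$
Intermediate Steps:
$H{\left(M \right)} = M^{\frac{3}{2}}$
$j{\left(R \right)} = 1 + 2 R$ ($j{\left(R \right)} = \left(R + 1\right) + R = \left(1 + R\right) + R = 1 + 2 R$)
$\left(\left(-6 + 3\right) 9 + j{\left(H{\left(5 \right)} \right)}\right)^{2} = \left(\left(-6 + 3\right) 9 + \left(1 + 2 \cdot 5^{\frac{3}{2}}\right)\right)^{2} = \left(\left(-3\right) 9 + \left(1 + 2 \cdot 5 \sqrt{5}\right)\right)^{2} = \left(-27 + \left(1 + 10 \sqrt{5}\right)\right)^{2} = \left(-26 + 10 \sqrt{5}\right)^{2}$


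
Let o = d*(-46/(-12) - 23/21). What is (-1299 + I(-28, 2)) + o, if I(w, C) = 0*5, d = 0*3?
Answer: -1299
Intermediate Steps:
d = 0
I(w, C) = 0
o = 0 (o = 0*(-46/(-12) - 23/21) = 0*(-46*(-1/12) - 23*1/21) = 0*(23/6 - 23/21) = 0*(115/42) = 0)
(-1299 + I(-28, 2)) + o = (-1299 + 0) + 0 = -1299 + 0 = -1299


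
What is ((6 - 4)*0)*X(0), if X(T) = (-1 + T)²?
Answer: 0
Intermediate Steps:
((6 - 4)*0)*X(0) = ((6 - 4)*0)*(-1 + 0)² = (2*0)*(-1)² = 0*1 = 0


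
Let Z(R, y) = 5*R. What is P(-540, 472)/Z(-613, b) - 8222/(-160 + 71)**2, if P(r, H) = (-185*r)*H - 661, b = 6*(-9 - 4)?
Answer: -373517293449/24277865 ≈ -15385.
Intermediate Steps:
b = -78 (b = 6*(-13) = -78)
P(r, H) = -661 - 185*H*r (P(r, H) = -185*H*r - 661 = -661 - 185*H*r)
P(-540, 472)/Z(-613, b) - 8222/(-160 + 71)**2 = (-661 - 185*472*(-540))/((5*(-613))) - 8222/(-160 + 71)**2 = (-661 + 47152800)/(-3065) - 8222/((-89)**2) = 47152139*(-1/3065) - 8222/7921 = -47152139/3065 - 8222*1/7921 = -47152139/3065 - 8222/7921 = -373517293449/24277865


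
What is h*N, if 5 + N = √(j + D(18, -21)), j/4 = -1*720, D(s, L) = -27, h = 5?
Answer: -25 + 15*I*√323 ≈ -25.0 + 269.58*I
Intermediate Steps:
j = -2880 (j = 4*(-1*720) = 4*(-720) = -2880)
N = -5 + 3*I*√323 (N = -5 + √(-2880 - 27) = -5 + √(-2907) = -5 + 3*I*√323 ≈ -5.0 + 53.917*I)
h*N = 5*(-5 + 3*I*√323) = -25 + 15*I*√323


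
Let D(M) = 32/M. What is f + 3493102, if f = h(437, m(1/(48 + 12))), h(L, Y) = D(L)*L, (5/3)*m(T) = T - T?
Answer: 3493134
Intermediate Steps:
m(T) = 0 (m(T) = 3*(T - T)/5 = (⅗)*0 = 0)
h(L, Y) = 32 (h(L, Y) = (32/L)*L = 32)
f = 32
f + 3493102 = 32 + 3493102 = 3493134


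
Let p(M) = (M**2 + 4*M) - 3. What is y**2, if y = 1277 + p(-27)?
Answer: 3591025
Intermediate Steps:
p(M) = -3 + M**2 + 4*M
y = 1895 (y = 1277 + (-3 + (-27)**2 + 4*(-27)) = 1277 + (-3 + 729 - 108) = 1277 + 618 = 1895)
y**2 = 1895**2 = 3591025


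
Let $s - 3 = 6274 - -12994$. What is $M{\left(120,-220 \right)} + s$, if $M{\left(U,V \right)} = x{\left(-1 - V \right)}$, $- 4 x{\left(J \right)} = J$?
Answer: $\frac{76865}{4} \approx 19216.0$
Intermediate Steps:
$x{\left(J \right)} = - \frac{J}{4}$
$s = 19271$ ($s = 3 + \left(6274 - -12994\right) = 3 + \left(6274 + 12994\right) = 3 + 19268 = 19271$)
$M{\left(U,V \right)} = \frac{1}{4} + \frac{V}{4}$ ($M{\left(U,V \right)} = - \frac{-1 - V}{4} = \frac{1}{4} + \frac{V}{4}$)
$M{\left(120,-220 \right)} + s = \left(\frac{1}{4} + \frac{1}{4} \left(-220\right)\right) + 19271 = \left(\frac{1}{4} - 55\right) + 19271 = - \frac{219}{4} + 19271 = \frac{76865}{4}$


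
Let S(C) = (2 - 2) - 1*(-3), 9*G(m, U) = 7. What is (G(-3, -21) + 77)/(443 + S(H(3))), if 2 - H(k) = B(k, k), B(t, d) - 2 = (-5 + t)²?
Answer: 350/2007 ≈ 0.17439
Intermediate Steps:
B(t, d) = 2 + (-5 + t)²
G(m, U) = 7/9 (G(m, U) = (⅑)*7 = 7/9)
H(k) = -(-5 + k)² (H(k) = 2 - (2 + (-5 + k)²) = 2 + (-2 - (-5 + k)²) = -(-5 + k)²)
S(C) = 3 (S(C) = 0 + 3 = 3)
(G(-3, -21) + 77)/(443 + S(H(3))) = (7/9 + 77)/(443 + 3) = (700/9)/446 = (700/9)*(1/446) = 350/2007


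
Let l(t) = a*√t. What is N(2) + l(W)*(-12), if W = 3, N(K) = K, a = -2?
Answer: 2 + 24*√3 ≈ 43.569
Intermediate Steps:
l(t) = -2*√t
N(2) + l(W)*(-12) = 2 - 2*√3*(-12) = 2 + 24*√3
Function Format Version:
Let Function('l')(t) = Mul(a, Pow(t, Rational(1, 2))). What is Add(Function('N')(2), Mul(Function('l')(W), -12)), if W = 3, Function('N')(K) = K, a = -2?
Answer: Add(2, Mul(24, Pow(3, Rational(1, 2)))) ≈ 43.569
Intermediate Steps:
Function('l')(t) = Mul(-2, Pow(t, Rational(1, 2)))
Add(Function('N')(2), Mul(Function('l')(W), -12)) = Add(2, Mul(Mul(-2, Pow(3, Rational(1, 2))), -12)) = Add(2, Mul(24, Pow(3, Rational(1, 2))))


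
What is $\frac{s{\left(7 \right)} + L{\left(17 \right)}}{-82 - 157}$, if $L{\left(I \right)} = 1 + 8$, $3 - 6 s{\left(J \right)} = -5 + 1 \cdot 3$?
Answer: $- \frac{59}{1434} \approx -0.041144$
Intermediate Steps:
$s{\left(J \right)} = \frac{5}{6}$ ($s{\left(J \right)} = \frac{1}{2} - \frac{-5 + 1 \cdot 3}{6} = \frac{1}{2} - \frac{-5 + 3}{6} = \frac{1}{2} - - \frac{1}{3} = \frac{1}{2} + \frac{1}{3} = \frac{5}{6}$)
$L{\left(I \right)} = 9$
$\frac{s{\left(7 \right)} + L{\left(17 \right)}}{-82 - 157} = \frac{\frac{5}{6} + 9}{-82 - 157} = \frac{59}{6 \left(-239\right)} = \frac{59}{6} \left(- \frac{1}{239}\right) = - \frac{59}{1434}$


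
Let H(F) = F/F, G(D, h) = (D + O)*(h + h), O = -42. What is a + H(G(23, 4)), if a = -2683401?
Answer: -2683400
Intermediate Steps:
G(D, h) = 2*h*(-42 + D) (G(D, h) = (D - 42)*(h + h) = (-42 + D)*(2*h) = 2*h*(-42 + D))
H(F) = 1
a + H(G(23, 4)) = -2683401 + 1 = -2683400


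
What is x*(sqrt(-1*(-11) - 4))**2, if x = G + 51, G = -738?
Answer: -4809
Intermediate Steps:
x = -687 (x = -738 + 51 = -687)
x*(sqrt(-1*(-11) - 4))**2 = -687*(sqrt(-1*(-11) - 4))**2 = -687*(sqrt(11 - 4))**2 = -687*(sqrt(7))**2 = -687*7 = -4809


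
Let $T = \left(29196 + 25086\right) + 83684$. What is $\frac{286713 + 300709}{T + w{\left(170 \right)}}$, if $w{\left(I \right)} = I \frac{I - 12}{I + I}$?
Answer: $\frac{587422}{138045} \approx 4.2553$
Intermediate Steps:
$T = 137966$ ($T = 54282 + 83684 = 137966$)
$w{\left(I \right)} = -6 + \frac{I}{2}$ ($w{\left(I \right)} = I \frac{-12 + I}{2 I} = -6 + \frac{I}{2}$)
$\frac{286713 + 300709}{T + w{\left(170 \right)}} = \frac{286713 + 300709}{137966 + \left(-6 + \frac{1}{2} \cdot 170\right)} = \frac{587422}{137966 + \left(-6 + 85\right)} = \frac{587422}{137966 + 79} = \frac{587422}{138045}$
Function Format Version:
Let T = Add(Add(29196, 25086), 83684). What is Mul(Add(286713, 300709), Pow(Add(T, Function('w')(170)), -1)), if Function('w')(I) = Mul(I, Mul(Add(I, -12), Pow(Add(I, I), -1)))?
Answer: Rational(587422, 138045) ≈ 4.2553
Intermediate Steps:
T = 137966 (T = Add(54282, 83684) = 137966)
Function('w')(I) = Add(-6, Mul(Rational(1, 2), I)) (Function('w')(I) = Mul(I, Mul(Add(-12, I), Pow(Mul(2, I), -1))) = Mul(I, Mul(Add(-12, I), Mul(Rational(1, 2), Pow(I, -1)))) = Mul(I, Mul(Rational(1, 2), Pow(I, -1), Add(-12, I))) = Add(-6, Mul(Rational(1, 2), I)))
Mul(Add(286713, 300709), Pow(Add(T, Function('w')(170)), -1)) = Mul(Add(286713, 300709), Pow(Add(137966, Add(-6, Mul(Rational(1, 2), 170))), -1)) = Mul(587422, Pow(Add(137966, Add(-6, 85)), -1)) = Mul(587422, Pow(Add(137966, 79), -1)) = Mul(587422, Pow(138045, -1)) = Mul(587422, Rational(1, 138045)) = Rational(587422, 138045)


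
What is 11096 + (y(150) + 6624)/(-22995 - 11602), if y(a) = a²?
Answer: 383859188/34597 ≈ 11095.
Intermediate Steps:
11096 + (y(150) + 6624)/(-22995 - 11602) = 11096 + (150² + 6624)/(-22995 - 11602) = 11096 + (22500 + 6624)/(-34597) = 11096 + 29124*(-1/34597) = 11096 - 29124/34597 = 383859188/34597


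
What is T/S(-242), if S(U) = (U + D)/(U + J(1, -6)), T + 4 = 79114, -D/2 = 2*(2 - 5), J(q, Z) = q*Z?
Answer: 1961928/23 ≈ 85301.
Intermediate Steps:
J(q, Z) = Z*q
D = 12 (D = -4*(2 - 5) = -4*(-3) = -2*(-6) = 12)
T = 79110 (T = -4 + 79114 = 79110)
S(U) = (12 + U)/(-6 + U) (S(U) = (U + 12)/(U - 6*1) = (12 + U)/(U - 6) = (12 + U)/(-6 + U))
T/S(-242) = 79110/(((12 - 242)/(-6 - 242))) = 79110/((-230/(-248))) = 79110/((-1/248*(-230))) = 79110/(115/124) = 79110*(124/115) = 1961928/23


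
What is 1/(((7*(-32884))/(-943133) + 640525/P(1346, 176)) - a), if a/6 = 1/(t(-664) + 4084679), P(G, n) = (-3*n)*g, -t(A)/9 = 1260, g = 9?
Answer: -18255760448525424/2456249559895866307 ≈ -0.0074324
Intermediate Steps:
t(A) = -11340 (t(A) = -9*1260 = -11340)
P(G, n) = -27*n (P(G, n) = -3*n*9 = -27*n)
a = 6/4073339 (a = 6/(-11340 + 4084679) = 6/4073339 ≈ 1.4730e-6)
1/(((7*(-32884))/(-943133) + 640525/P(1346, 176)) - a) = 1/(((7*(-32884))/(-943133) + 640525/((-27*176))) - 1*6/4073339) = 1/((-230188*(-1/943133) + 640525/(-4752)) - 6/4073339) = 1/((230188/943133 + 640525*(-1/4752)) - 6/4073339) = 1/((230188/943133 - 640525/4752) - 6/4073339) = 1/(-603006411449/4481768016 - 6/4073339) = 1/(-2456249559895866307/18255760448525424) = -18255760448525424/2456249559895866307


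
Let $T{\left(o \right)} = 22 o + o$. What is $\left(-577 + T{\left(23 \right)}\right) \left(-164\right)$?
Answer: $7872$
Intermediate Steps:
$T{\left(o \right)} = 23 o$
$\left(-577 + T{\left(23 \right)}\right) \left(-164\right) = \left(-577 + 23 \cdot 23\right) \left(-164\right) = \left(-577 + 529\right) \left(-164\right) = \left(-48\right) \left(-164\right) = 7872$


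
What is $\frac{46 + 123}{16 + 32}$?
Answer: $\frac{169}{48} \approx 3.5208$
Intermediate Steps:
$\frac{46 + 123}{16 + 32} = \frac{169}{48}$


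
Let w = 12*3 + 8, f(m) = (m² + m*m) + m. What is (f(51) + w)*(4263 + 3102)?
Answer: 39012405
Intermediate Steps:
f(m) = m + 2*m² (f(m) = (m² + m²) + m = 2*m² + m = m + 2*m²)
w = 44 (w = 36 + 8 = 44)
(f(51) + w)*(4263 + 3102) = (51*(1 + 2*51) + 44)*(4263 + 3102) = (51*(1 + 102) + 44)*7365 = (51*103 + 44)*7365 = (5253 + 44)*7365 = 5297*7365 = 39012405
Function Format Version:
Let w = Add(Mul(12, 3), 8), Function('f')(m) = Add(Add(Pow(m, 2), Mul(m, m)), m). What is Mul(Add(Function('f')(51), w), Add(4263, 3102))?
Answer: 39012405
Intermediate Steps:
Function('f')(m) = Add(m, Mul(2, Pow(m, 2))) (Function('f')(m) = Add(Add(Pow(m, 2), Pow(m, 2)), m) = Add(Mul(2, Pow(m, 2)), m) = Add(m, Mul(2, Pow(m, 2))))
w = 44 (w = Add(36, 8) = 44)
Mul(Add(Function('f')(51), w), Add(4263, 3102)) = Mul(Add(Mul(51, Add(1, Mul(2, 51))), 44), Add(4263, 3102)) = Mul(Add(Mul(51, Add(1, 102)), 44), 7365) = Mul(Add(Mul(51, 103), 44), 7365) = Mul(Add(5253, 44), 7365) = Mul(5297, 7365) = 39012405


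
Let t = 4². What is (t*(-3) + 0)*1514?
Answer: -72672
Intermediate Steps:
t = 16
(t*(-3) + 0)*1514 = (16*(-3) + 0)*1514 = (-48 + 0)*1514 = -48*1514 = -72672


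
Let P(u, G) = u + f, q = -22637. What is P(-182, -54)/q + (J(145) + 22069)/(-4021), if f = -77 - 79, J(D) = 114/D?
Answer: -72244024593/13198389665 ≈ -5.4737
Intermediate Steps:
f = -156
P(u, G) = -156 + u (P(u, G) = u - 156 = -156 + u)
P(-182, -54)/q + (J(145) + 22069)/(-4021) = (-156 - 182)/(-22637) + (114/145 + 22069)/(-4021) = -338*(-1/22637) + (114*(1/145) + 22069)*(-1/4021) = 338/22637 + (114/145 + 22069)*(-1/4021) = 338/22637 + (3200119/145)*(-1/4021) = 338/22637 - 3200119/583045 = -72244024593/13198389665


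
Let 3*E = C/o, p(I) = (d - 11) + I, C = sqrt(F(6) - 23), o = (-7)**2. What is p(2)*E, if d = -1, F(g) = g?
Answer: -10*I*sqrt(17)/147 ≈ -0.28048*I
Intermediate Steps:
o = 49
C = I*sqrt(17) (C = sqrt(6 - 23) = sqrt(-17) = I*sqrt(17) ≈ 4.1231*I)
p(I) = -12 + I (p(I) = (-1 - 11) + I = -12 + I)
E = I*sqrt(17)/147 (E = ((I*sqrt(17))/49)/3 = ((I*sqrt(17))*(1/49))/3 = (I*sqrt(17)/49)/3 = I*sqrt(17)/147 ≈ 0.028048*I)
p(2)*E = (-12 + 2)*(I*sqrt(17)/147) = -10*I*sqrt(17)/147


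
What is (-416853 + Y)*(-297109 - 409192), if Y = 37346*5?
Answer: 162536105023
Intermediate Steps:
Y = 186730
(-416853 + Y)*(-297109 - 409192) = (-416853 + 186730)*(-297109 - 409192) = -230123*(-706301) = 162536105023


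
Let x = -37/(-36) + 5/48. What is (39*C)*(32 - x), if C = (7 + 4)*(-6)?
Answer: -635635/8 ≈ -79454.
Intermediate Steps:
x = 163/144 (x = -37*(-1/36) + 5*(1/48) = 37/36 + 5/48 = 163/144 ≈ 1.1319)
C = -66 (C = 11*(-6) = -66)
(39*C)*(32 - x) = (39*(-66))*(32 - 1*163/144) = -2574*(32 - 163/144) = -2574*4445/144 = -635635/8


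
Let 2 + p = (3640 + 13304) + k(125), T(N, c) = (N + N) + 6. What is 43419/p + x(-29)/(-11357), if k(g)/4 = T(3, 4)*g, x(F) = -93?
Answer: 495243189/260552294 ≈ 1.9007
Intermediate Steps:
T(N, c) = 6 + 2*N (T(N, c) = 2*N + 6 = 6 + 2*N)
k(g) = 48*g (k(g) = 4*((6 + 2*3)*g) = 4*((6 + 6)*g) = 4*(12*g) = 48*g)
p = 22942 (p = -2 + ((3640 + 13304) + 48*125) = -2 + (16944 + 6000) = -2 + 22944 = 22942)
43419/p + x(-29)/(-11357) = 43419/22942 - 93/(-11357) = 43419*(1/22942) - 93*(-1/11357) = 43419/22942 + 93/11357 = 495243189/260552294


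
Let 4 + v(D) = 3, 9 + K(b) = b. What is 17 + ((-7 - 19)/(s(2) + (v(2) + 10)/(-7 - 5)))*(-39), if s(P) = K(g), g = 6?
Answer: -1267/5 ≈ -253.40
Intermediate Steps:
K(b) = -9 + b
s(P) = -3 (s(P) = -9 + 6 = -3)
v(D) = -1 (v(D) = -4 + 3 = -1)
17 + ((-7 - 19)/(s(2) + (v(2) + 10)/(-7 - 5)))*(-39) = 17 + ((-7 - 19)/(-3 + (-1 + 10)/(-7 - 5)))*(-39) = 17 - 26/(-3 + 9/(-12))*(-39) = 17 - 26/(-3 + 9*(-1/12))*(-39) = 17 - 26/(-3 - 3/4)*(-39) = 17 - 26/(-15/4)*(-39) = 17 - 26*(-4/15)*(-39) = 17 + (104/15)*(-39) = 17 - 1352/5 = -1267/5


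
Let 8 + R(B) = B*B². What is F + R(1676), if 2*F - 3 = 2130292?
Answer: 9417817831/2 ≈ 4.7089e+9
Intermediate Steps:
F = 2130295/2 (F = 3/2 + (½)*2130292 = 3/2 + 1065146 = 2130295/2 ≈ 1.0651e+6)
R(B) = -8 + B³ (R(B) = -8 + B*B² = -8 + B³)
F + R(1676) = 2130295/2 + (-8 + 1676³) = 2130295/2 + (-8 + 4707843776) = 2130295/2 + 4707843768 = 9417817831/2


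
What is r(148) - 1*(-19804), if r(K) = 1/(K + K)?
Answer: 5861985/296 ≈ 19804.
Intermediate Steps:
r(K) = 1/(2*K)
r(148) - 1*(-19804) = (½)/148 - 1*(-19804) = (½)*(1/148) + 19804 = 1/296 + 19804 = 5861985/296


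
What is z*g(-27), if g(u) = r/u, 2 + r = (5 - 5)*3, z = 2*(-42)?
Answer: -56/9 ≈ -6.2222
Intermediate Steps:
z = -84
r = -2 (r = -2 + (5 - 5)*3 = -2 + 0*3 = -2 + 0 = -2)
g(u) = -2/u
z*g(-27) = -(-168)/(-27) = -(-168)*(-1)/27 = -84*2/27 = -56/9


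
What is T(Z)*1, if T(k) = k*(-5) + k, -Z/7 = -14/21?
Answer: -56/3 ≈ -18.667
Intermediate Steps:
Z = 14/3 (Z = -(-98)/21 = -7*(-⅔) = 14/3 ≈ 4.6667)
T(k) = -4*k (T(k) = -5*k + k = -4*k)
T(Z)*1 = -4*14/3*1 = -56/3*1 = -56/3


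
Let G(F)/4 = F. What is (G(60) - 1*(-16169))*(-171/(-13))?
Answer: 2805939/13 ≈ 2.1584e+5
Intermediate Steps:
G(F) = 4*F
(G(60) - 1*(-16169))*(-171/(-13)) = (4*60 - 1*(-16169))*(-171/(-13)) = (240 + 16169)*(-171*(-1/13)) = 16409*(171/13) = 2805939/13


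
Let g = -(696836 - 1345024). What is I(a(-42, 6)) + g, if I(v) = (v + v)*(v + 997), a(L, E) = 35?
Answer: 720428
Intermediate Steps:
g = 648188 (g = -1*(-648188) = 648188)
I(v) = 2*v*(997 + v) (I(v) = (2*v)*(997 + v) = 2*v*(997 + v))
I(a(-42, 6)) + g = 2*35*(997 + 35) + 648188 = 2*35*1032 + 648188 = 72240 + 648188 = 720428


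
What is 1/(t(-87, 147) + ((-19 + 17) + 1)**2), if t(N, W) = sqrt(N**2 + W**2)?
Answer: -1/29177 + 3*sqrt(3242)/29177 ≈ 0.0058202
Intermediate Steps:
1/(t(-87, 147) + ((-19 + 17) + 1)**2) = 1/(sqrt((-87)**2 + 147**2) + ((-19 + 17) + 1)**2) = 1/(sqrt(7569 + 21609) + (-2 + 1)**2) = 1/(sqrt(29178) + (-1)**2) = 1/(3*sqrt(3242) + 1) = 1/(1 + 3*sqrt(3242))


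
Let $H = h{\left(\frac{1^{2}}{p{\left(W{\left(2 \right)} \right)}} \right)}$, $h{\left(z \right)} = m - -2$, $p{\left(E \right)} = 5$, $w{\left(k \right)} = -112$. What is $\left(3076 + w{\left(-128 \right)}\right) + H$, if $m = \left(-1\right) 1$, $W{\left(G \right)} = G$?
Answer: $2965$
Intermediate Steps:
$m = -1$
$h{\left(z \right)} = 1$ ($h{\left(z \right)} = -1 - -2 = -1 + 2 = 1$)
$H = 1$
$\left(3076 + w{\left(-128 \right)}\right) + H = \left(3076 - 112\right) + 1 = 2964 + 1 = 2965$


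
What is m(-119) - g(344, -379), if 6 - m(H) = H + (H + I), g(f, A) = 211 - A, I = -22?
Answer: -324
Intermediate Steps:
m(H) = 28 - 2*H (m(H) = 6 - (H + (H - 22)) = 6 - (H + (-22 + H)) = 6 - (-22 + 2*H) = 6 + (22 - 2*H) = 28 - 2*H)
m(-119) - g(344, -379) = (28 - 2*(-119)) - (211 - 1*(-379)) = (28 + 238) - (211 + 379) = 266 - 1*590 = 266 - 590 = -324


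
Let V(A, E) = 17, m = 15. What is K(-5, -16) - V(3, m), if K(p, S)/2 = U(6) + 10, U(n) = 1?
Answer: 5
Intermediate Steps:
K(p, S) = 22 (K(p, S) = 2*(1 + 10) = 2*11 = 22)
K(-5, -16) - V(3, m) = 22 - 1*17 = 22 - 17 = 5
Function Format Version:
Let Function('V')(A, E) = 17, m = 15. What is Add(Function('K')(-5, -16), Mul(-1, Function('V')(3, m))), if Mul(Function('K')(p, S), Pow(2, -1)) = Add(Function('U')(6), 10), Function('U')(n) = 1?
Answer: 5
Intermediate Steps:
Function('K')(p, S) = 22 (Function('K')(p, S) = Mul(2, Add(1, 10)) = Mul(2, 11) = 22)
Add(Function('K')(-5, -16), Mul(-1, Function('V')(3, m))) = Add(22, Mul(-1, 17)) = Add(22, -17) = 5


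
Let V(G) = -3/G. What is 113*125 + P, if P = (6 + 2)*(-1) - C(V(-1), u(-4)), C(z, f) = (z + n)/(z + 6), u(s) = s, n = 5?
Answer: 127045/9 ≈ 14116.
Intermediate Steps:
C(z, f) = (5 + z)/(6 + z) (C(z, f) = (z + 5)/(z + 6) = (5 + z)/(6 + z))
P = -80/9 (P = (6 + 2)*(-1) - (5 - 3/(-1))/(6 - 3/(-1)) = 8*(-1) - (5 - 3*(-1))/(6 - 3*(-1)) = -8 - (5 + 3)/(6 + 3) = -8 - 8/9 = -80/9 ≈ -8.8889)
113*125 + P = 113*125 - 80/9 = 14125 - 80/9 = 127045/9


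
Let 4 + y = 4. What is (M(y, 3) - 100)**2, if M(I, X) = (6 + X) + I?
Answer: 8281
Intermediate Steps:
y = 0 (y = -4 + 4 = 0)
M(I, X) = 6 + I + X
(M(y, 3) - 100)**2 = ((6 + 0 + 3) - 100)**2 = (9 - 100)**2 = (-91)**2 = 8281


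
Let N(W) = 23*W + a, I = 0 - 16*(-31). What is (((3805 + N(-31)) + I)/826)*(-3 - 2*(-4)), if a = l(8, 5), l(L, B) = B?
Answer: 17965/826 ≈ 21.749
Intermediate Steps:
a = 5
I = 496 (I = 0 + 496 = 496)
N(W) = 5 + 23*W (N(W) = 23*W + 5 = 5 + 23*W)
(((3805 + N(-31)) + I)/826)*(-3 - 2*(-4)) = (((3805 + (5 + 23*(-31))) + 496)/826)*(-3 - 2*(-4)) = (((3805 + (5 - 713)) + 496)*(1/826))*(-3 + 8) = (((3805 - 708) + 496)*(1/826))*5 = ((3097 + 496)*(1/826))*5 = (3593*(1/826))*5 = (3593/826)*5 = 17965/826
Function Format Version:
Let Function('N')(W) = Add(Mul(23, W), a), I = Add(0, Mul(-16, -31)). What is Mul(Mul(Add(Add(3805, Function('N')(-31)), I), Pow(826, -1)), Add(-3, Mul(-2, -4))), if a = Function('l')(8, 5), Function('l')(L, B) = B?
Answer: Rational(17965, 826) ≈ 21.749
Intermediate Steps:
a = 5
I = 496 (I = Add(0, 496) = 496)
Function('N')(W) = Add(5, Mul(23, W)) (Function('N')(W) = Add(Mul(23, W), 5) = Add(5, Mul(23, W)))
Mul(Mul(Add(Add(3805, Function('N')(-31)), I), Pow(826, -1)), Add(-3, Mul(-2, -4))) = Mul(Mul(Add(Add(3805, Add(5, Mul(23, -31))), 496), Pow(826, -1)), Add(-3, Mul(-2, -4))) = Mul(Mul(Add(Add(3805, Add(5, -713)), 496), Rational(1, 826)), Add(-3, 8)) = Mul(Mul(Add(Add(3805, -708), 496), Rational(1, 826)), 5) = Mul(Mul(Add(3097, 496), Rational(1, 826)), 5) = Mul(Mul(3593, Rational(1, 826)), 5) = Mul(Rational(3593, 826), 5) = Rational(17965, 826)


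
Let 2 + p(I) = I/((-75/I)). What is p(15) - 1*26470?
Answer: -26475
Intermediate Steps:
p(I) = -2 - I²/75 (p(I) = -2 + I/((-75/I)) = -2 + I*(-I/75) = -2 - I²/75)
p(15) - 1*26470 = (-2 - 1/75*15²) - 1*26470 = (-2 - 1/75*225) - 26470 = (-2 - 3) - 26470 = -5 - 26470 = -26475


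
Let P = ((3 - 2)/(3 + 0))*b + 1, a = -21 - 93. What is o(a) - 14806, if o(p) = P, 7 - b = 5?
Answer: -44413/3 ≈ -14804.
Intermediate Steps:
a = -114
b = 2 (b = 7 - 1*5 = 7 - 5 = 2)
P = 5/3 (P = ((3 - 2)/(3 + 0))*2 + 1 = (1/3)*2 + 1 = (1*(⅓))*2 + 1 = (⅓)*2 + 1 = ⅔ + 1 = 5/3 ≈ 1.6667)
o(p) = 5/3
o(a) - 14806 = 5/3 - 14806 = -44413/3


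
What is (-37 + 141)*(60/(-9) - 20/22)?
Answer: -26000/33 ≈ -787.88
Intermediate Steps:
(-37 + 141)*(60/(-9) - 20/22) = 104*(60*(-⅑) - 20*1/22) = 104*(-20/3 - 10/11) = 104*(-250/33) = -26000/33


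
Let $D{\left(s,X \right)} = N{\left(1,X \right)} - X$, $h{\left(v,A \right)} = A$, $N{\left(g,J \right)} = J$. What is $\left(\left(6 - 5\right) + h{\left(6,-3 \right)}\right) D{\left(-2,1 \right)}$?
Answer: $0$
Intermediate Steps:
$D{\left(s,X \right)} = 0$ ($D{\left(s,X \right)} = X - X = 0$)
$\left(\left(6 - 5\right) + h{\left(6,-3 \right)}\right) D{\left(-2,1 \right)} = \left(\left(6 - 5\right) - 3\right) 0 = \left(1 - 3\right) 0 = \left(-2\right) 0 = 0$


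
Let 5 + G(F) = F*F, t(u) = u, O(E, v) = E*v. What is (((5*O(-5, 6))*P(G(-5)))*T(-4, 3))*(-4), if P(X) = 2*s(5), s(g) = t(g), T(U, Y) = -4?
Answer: -24000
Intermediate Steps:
s(g) = g
G(F) = -5 + F**2 (G(F) = -5 + F*F = -5 + F**2)
P(X) = 10 (P(X) = 2*5 = 10)
(((5*O(-5, 6))*P(G(-5)))*T(-4, 3))*(-4) = (((5*(-5*6))*10)*(-4))*(-4) = (((5*(-30))*10)*(-4))*(-4) = (-150*10*(-4))*(-4) = -1500*(-4)*(-4) = 6000*(-4) = -24000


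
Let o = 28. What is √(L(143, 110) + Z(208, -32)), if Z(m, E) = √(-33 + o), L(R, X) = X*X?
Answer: √(12100 + I*√5) ≈ 110.0 + 0.01*I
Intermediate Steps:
L(R, X) = X²
Z(m, E) = I*√5 (Z(m, E) = √(-33 + 28) = √(-5) = I*√5)
√(L(143, 110) + Z(208, -32)) = √(110² + I*√5) = √(12100 + I*√5)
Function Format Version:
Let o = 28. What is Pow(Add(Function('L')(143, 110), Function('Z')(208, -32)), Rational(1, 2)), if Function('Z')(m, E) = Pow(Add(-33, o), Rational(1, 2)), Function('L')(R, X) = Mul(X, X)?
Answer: Pow(Add(12100, Mul(I, Pow(5, Rational(1, 2)))), Rational(1, 2)) ≈ Add(110.00, Mul(0.010, I))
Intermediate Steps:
Function('L')(R, X) = Pow(X, 2)
Function('Z')(m, E) = Mul(I, Pow(5, Rational(1, 2))) (Function('Z')(m, E) = Pow(Add(-33, 28), Rational(1, 2)) = Pow(-5, Rational(1, 2)) = Mul(I, Pow(5, Rational(1, 2))))
Pow(Add(Function('L')(143, 110), Function('Z')(208, -32)), Rational(1, 2)) = Pow(Add(Pow(110, 2), Mul(I, Pow(5, Rational(1, 2)))), Rational(1, 2)) = Pow(Add(12100, Mul(I, Pow(5, Rational(1, 2)))), Rational(1, 2))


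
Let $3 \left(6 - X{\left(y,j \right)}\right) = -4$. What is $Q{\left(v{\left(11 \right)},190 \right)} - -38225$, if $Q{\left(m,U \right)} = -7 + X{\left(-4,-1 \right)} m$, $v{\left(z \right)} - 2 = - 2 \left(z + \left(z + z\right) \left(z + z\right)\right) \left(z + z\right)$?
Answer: $- \frac{364462}{3} \approx -1.2149 \cdot 10^{5}$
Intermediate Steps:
$X{\left(y,j \right)} = \frac{22}{3}$ ($X{\left(y,j \right)} = 6 - - \frac{4}{3} = 6 + \frac{4}{3} = \frac{22}{3}$)
$v{\left(z \right)} = 2 - 4 z \left(z + 4 z^{2}\right)$ ($v{\left(z \right)} = 2 - 2 \left(z + \left(z + z\right) \left(z + z\right)\right) \left(z + z\right) = 2 - 2 \left(z + 2 z 2 z\right) 2 z = 2 - 2 \left(z + 4 z^{2}\right) 2 z = 2 - 2 \cdot 2 z \left(z + 4 z^{2}\right) = 2 - 4 z \left(z + 4 z^{2}\right)$)
$Q{\left(m,U \right)} = -7 + \frac{22 m}{3}$
$Q{\left(v{\left(11 \right)},190 \right)} - -38225 = \left(-7 + \frac{22 \left(2 - 16 \cdot 11^{3} - 4 \cdot 11^{2}\right)}{3}\right) - -38225 = \left(-7 + \frac{22 \left(2 - 21296 - 484\right)}{3}\right) + 38225 = \left(-7 + \frac{22}{3} \left(-21778\right)\right) + 38225 = \left(-7 - \frac{479116}{3}\right) + 38225 = - \frac{479137}{3} + 38225 = - \frac{364462}{3}$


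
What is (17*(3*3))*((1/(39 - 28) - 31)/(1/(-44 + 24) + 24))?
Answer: -1040400/5269 ≈ -197.46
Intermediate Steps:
(17*(3*3))*((1/(39 - 28) - 31)/(1/(-44 + 24) + 24)) = (17*9)*((1/11 - 31)/(1/(-20) + 24)) = 153*((1/11 - 31)/(-1/20 + 24)) = 153*(-340/(11*479/20)) = 153*(-340/11*20/479) = 153*(-6800/5269) = -1040400/5269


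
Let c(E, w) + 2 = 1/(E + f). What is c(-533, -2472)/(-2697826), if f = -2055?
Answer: 5177/6981973688 ≈ 7.4148e-7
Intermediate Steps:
c(E, w) = -2 + 1/(-2055 + E) (c(E, w) = -2 + 1/(E - 2055) = -2 + 1/(-2055 + E))
c(-533, -2472)/(-2697826) = ((4111 - 2*(-533))/(-2055 - 533))/(-2697826) = ((4111 + 1066)/(-2588))*(-1/2697826) = -1/2588*5177*(-1/2697826) = -5177/2588*(-1/2697826) = 5177/6981973688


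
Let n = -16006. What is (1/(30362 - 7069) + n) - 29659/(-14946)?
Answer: -5571592809035/348137178 ≈ -16004.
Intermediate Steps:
(1/(30362 - 7069) + n) - 29659/(-14946) = (1/(30362 - 7069) - 16006) - 29659/(-14946) = (1/23293 - 16006) - 29659*(-1/14946) = (1/23293 - 16006) + 29659/14946 = -372827757/23293 + 29659/14946 = -5571592809035/348137178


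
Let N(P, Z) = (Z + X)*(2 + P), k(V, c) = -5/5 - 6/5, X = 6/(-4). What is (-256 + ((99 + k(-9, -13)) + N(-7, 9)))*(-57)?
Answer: 112119/10 ≈ 11212.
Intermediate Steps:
X = -3/2 (X = 6*(-¼) = -3/2 ≈ -1.5000)
k(V, c) = -11/5 (k(V, c) = -5*⅕ - 6*⅕ = -1 - 6/5 = -11/5)
N(P, Z) = (2 + P)*(-3/2 + Z) (N(P, Z) = (Z - 3/2)*(2 + P) = (-3/2 + Z)*(2 + P) = (2 + P)*(-3/2 + Z))
(-256 + ((99 + k(-9, -13)) + N(-7, 9)))*(-57) = (-256 + ((99 - 11/5) + (-3 + 2*9 - 3/2*(-7) - 7*9)))*(-57) = (-256 + (484/5 + (-3 + 18 + 21/2 - 63)))*(-57) = (-256 + (484/5 - 75/2))*(-57) = (-256 + 593/10)*(-57) = -1967/10*(-57) = 112119/10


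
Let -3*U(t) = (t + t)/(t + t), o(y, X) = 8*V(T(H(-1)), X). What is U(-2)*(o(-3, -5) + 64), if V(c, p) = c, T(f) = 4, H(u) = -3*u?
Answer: -32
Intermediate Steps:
o(y, X) = 32 (o(y, X) = 8*4 = 32)
U(t) = -⅓ (U(t) = -(t + t)/(3*(t + t)) = -2*t/(3*(2*t)) = -2*t*1/(2*t)/3 = -⅓*1 = -⅓)
U(-2)*(o(-3, -5) + 64) = -(32 + 64)/3 = -⅓*96 = -32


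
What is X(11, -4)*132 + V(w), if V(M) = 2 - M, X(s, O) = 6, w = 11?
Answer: 783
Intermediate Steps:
X(11, -4)*132 + V(w) = 6*132 + (2 - 1*11) = 792 + (2 - 11) = 792 - 9 = 783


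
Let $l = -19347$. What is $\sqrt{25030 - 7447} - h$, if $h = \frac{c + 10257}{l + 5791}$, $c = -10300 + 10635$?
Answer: $\frac{2648}{3389} + \sqrt{17583} \approx 133.38$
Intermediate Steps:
$c = 335$
$h = - \frac{2648}{3389}$ ($h = \frac{335 + 10257}{-19347 + 5791} = \frac{10592}{-13556} = 10592 \left(- \frac{1}{13556}\right) = - \frac{2648}{3389} \approx -0.78135$)
$\sqrt{25030 - 7447} - h = \sqrt{25030 - 7447} - - \frac{2648}{3389} = \sqrt{17583} + \frac{2648}{3389} = \frac{2648}{3389} + \sqrt{17583}$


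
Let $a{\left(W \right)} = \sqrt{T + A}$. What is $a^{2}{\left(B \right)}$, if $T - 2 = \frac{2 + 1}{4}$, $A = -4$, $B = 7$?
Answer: $- \frac{5}{4} \approx -1.25$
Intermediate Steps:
$T = \frac{11}{4}$ ($T = 2 + \frac{2 + 1}{4} = 2 + 3 \cdot \frac{1}{4} = 2 + \frac{3}{4} = \frac{11}{4} \approx 2.75$)
$a{\left(W \right)} = \frac{i \sqrt{5}}{2}$ ($a{\left(W \right)} = \sqrt{\frac{11}{4} - 4} = \sqrt{- \frac{5}{4}} = \frac{i \sqrt{5}}{2}$)
$a^{2}{\left(B \right)} = \left(\frac{i \sqrt{5}}{2}\right)^{2} = - \frac{5}{4}$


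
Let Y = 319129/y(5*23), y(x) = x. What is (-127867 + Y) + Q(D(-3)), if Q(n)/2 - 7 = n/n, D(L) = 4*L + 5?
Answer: -14383736/115 ≈ -1.2508e+5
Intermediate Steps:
D(L) = 5 + 4*L
Q(n) = 16 (Q(n) = 14 + 2*(n/n) = 14 + 2*1 = 14 + 2 = 16)
Y = 319129/115 (Y = 319129/((5*23)) = 319129/115 ≈ 2775.0)
(-127867 + Y) + Q(D(-3)) = (-127867 + 319129/115) + 16 = -14385576/115 + 16 = -14383736/115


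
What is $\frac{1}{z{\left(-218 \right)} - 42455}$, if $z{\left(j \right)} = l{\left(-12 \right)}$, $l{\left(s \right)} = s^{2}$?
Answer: $- \frac{1}{42311} \approx -2.3635 \cdot 10^{-5}$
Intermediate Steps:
$z{\left(j \right)} = 144$ ($z{\left(j \right)} = \left(-12\right)^{2} = 144$)
$\frac{1}{z{\left(-218 \right)} - 42455} = \frac{1}{144 - 42455} = \frac{1}{-42311} = - \frac{1}{42311}$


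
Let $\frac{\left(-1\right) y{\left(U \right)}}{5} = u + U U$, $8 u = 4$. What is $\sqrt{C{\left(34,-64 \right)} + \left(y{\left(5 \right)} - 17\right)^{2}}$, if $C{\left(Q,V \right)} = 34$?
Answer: $\frac{\sqrt{83657}}{2} \approx 144.62$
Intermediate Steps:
$u = \frac{1}{2}$ ($u = \frac{1}{8} \cdot 4 = \frac{1}{2} \approx 0.5$)
$y{\left(U \right)} = - \frac{5}{2} - 5 U^{2}$ ($y{\left(U \right)} = - 5 \left(\frac{1}{2} + U U\right) = - 5 \left(\frac{1}{2} + U^{2}\right) = - \frac{5}{2} - 5 U^{2}$)
$\sqrt{C{\left(34,-64 \right)} + \left(y{\left(5 \right)} - 17\right)^{2}} = \sqrt{34 + \left(\left(- \frac{5}{2} - 5 \cdot 5^{2}\right) - 17\right)^{2}} = \sqrt{34 + \left(\left(- \frac{5}{2} - 125\right) - 17\right)^{2}} = \sqrt{34 + \left(- \frac{255}{2} - 17\right)^{2}} = \sqrt{34 + \left(- \frac{289}{2}\right)^{2}} = \sqrt{34 + \frac{83521}{4}} = \sqrt{\frac{83657}{4}} = \frac{\sqrt{83657}}{2}$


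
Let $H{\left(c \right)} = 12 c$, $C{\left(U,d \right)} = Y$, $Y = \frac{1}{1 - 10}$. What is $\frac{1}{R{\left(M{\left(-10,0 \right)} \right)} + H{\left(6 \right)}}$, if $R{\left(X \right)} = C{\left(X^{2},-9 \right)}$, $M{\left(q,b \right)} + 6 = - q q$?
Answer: $\frac{9}{647} \approx 0.01391$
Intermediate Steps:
$Y = - \frac{1}{9}$ ($Y = \frac{1}{-9} = - \frac{1}{9} \approx -0.11111$)
$C{\left(U,d \right)} = - \frac{1}{9}$
$M{\left(q,b \right)} = -6 - q^{2}$ ($M{\left(q,b \right)} = -6 + - q q = -6 - q^{2}$)
$R{\left(X \right)} = - \frac{1}{9}$
$\frac{1}{R{\left(M{\left(-10,0 \right)} \right)} + H{\left(6 \right)}} = \frac{1}{- \frac{1}{9} + 12 \cdot 6} = \frac{1}{- \frac{1}{9} + 72} = \frac{1}{\frac{647}{9}} = \frac{9}{647}$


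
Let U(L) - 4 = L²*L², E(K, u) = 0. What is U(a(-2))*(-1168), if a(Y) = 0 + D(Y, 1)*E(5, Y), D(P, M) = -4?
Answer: -4672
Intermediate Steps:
a(Y) = 0 (a(Y) = 0 - 4*0 = 0 + 0 = 0)
U(L) = 4 + L⁴ (U(L) = 4 + L²*L² = 4 + L⁴)
U(a(-2))*(-1168) = (4 + 0⁴)*(-1168) = (4 + 0)*(-1168) = 4*(-1168) = -4672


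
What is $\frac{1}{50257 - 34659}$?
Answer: $\frac{1}{15598} \approx 6.4111 \cdot 10^{-5}$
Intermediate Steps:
$\frac{1}{50257 - 34659} = \frac{1}{15598}$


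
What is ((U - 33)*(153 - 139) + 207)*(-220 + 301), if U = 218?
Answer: 226557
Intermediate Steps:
((U - 33)*(153 - 139) + 207)*(-220 + 301) = ((218 - 33)*(153 - 139) + 207)*(-220 + 301) = (185*14 + 207)*81 = (2590 + 207)*81 = 2797*81 = 226557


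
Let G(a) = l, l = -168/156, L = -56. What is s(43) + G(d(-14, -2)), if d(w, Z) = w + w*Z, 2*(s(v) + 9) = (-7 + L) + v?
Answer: -261/13 ≈ -20.077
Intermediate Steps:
s(v) = -81/2 + v/2 (s(v) = -9 + ((-7 - 56) + v)/2 = -9 + (-63 + v)/2 = -9 + (-63/2 + v/2) = -81/2 + v/2)
l = -14/13 (l = -168*1/156 = -14/13 ≈ -1.0769)
d(w, Z) = w + Z*w
G(a) = -14/13
s(43) + G(d(-14, -2)) = (-81/2 + (½)*43) - 14/13 = (-81/2 + 43/2) - 14/13 = -19 - 14/13 = -261/13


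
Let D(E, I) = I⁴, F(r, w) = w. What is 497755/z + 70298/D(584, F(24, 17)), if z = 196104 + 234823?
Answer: 71866301601/35991453967 ≈ 1.9968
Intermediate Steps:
z = 430927
497755/z + 70298/D(584, F(24, 17)) = 497755/430927 + 70298/(17⁴) = 497755*(1/430927) + 70298/83521 = 497755/430927 + 70298*(1/83521) = 497755/430927 + 70298/83521 = 71866301601/35991453967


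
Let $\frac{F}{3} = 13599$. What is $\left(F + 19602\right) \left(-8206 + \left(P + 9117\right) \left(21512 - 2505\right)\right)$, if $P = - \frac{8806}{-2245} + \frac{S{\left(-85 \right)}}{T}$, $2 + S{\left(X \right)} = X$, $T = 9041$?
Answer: $\frac{212517102966775975098}{20297045} \approx 1.047 \cdot 10^{13}$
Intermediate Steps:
$F = 40797$ ($F = 3 \cdot 13599 = 40797$)
$S{\left(X \right)} = -2 + X$
$P = \frac{79419731}{20297045}$ ($P = - \frac{8806}{-2245} + \frac{-2 - 85}{9041} = \left(-8806\right) \left(- \frac{1}{2245}\right) - \frac{87}{9041} = \frac{8806}{2245} - \frac{87}{9041} = \frac{79419731}{20297045} \approx 3.9129$)
$\left(F + 19602\right) \left(-8206 + \left(P + 9117\right) \left(21512 - 2505\right)\right) = \left(40797 + 19602\right) \left(-8206 + \left(\frac{79419731}{20297045} + 9117\right) \left(21512 - 2505\right)\right) = 60399 \left(-8206 + \frac{185127578996}{20297045} \cdot 19007\right) = 60399 \left(-8206 + \frac{3518719893976972}{20297045}\right) = 60399 \cdot \frac{3518553336425702}{20297045} = \frac{212517102966775975098}{20297045}$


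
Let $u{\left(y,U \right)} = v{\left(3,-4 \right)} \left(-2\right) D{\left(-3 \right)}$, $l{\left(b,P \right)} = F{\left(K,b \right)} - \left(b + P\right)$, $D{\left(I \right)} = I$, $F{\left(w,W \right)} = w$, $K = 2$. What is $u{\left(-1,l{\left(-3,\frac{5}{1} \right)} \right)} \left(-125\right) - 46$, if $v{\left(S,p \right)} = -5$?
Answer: $3704$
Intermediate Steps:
$l{\left(b,P \right)} = 2 - P - b$ ($l{\left(b,P \right)} = 2 - \left(b + P\right) = 2 - \left(P + b\right) = 2 - P - b$)
$u{\left(y,U \right)} = -30$ ($u{\left(y,U \right)} = \left(-5\right) \left(-2\right) \left(-3\right) = 10 \left(-3\right) = -30$)
$u{\left(-1,l{\left(-3,\frac{5}{1} \right)} \right)} \left(-125\right) - 46 = \left(-30\right) \left(-125\right) - 46 = 3750 - 46 = 3704$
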